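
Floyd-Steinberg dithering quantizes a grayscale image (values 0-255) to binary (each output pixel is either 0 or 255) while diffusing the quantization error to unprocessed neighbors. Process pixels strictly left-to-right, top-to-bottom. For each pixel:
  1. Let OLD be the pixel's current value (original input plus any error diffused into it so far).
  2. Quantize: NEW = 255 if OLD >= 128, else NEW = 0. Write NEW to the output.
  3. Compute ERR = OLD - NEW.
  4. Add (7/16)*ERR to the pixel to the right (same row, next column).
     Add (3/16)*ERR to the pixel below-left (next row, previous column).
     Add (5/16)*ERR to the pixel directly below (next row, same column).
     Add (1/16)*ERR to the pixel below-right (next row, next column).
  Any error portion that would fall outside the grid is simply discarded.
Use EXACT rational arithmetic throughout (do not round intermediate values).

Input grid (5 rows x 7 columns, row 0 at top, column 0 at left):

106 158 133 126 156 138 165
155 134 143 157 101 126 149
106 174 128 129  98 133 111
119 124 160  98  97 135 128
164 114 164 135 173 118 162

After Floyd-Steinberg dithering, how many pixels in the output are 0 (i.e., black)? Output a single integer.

(0,0): OLD=106 → NEW=0, ERR=106
(0,1): OLD=1635/8 → NEW=255, ERR=-405/8
(0,2): OLD=14189/128 → NEW=0, ERR=14189/128
(0,3): OLD=357371/2048 → NEW=255, ERR=-164869/2048
(0,4): OLD=3957725/32768 → NEW=0, ERR=3957725/32768
(0,5): OLD=100055819/524288 → NEW=255, ERR=-33637621/524288
(0,6): OLD=1148656973/8388608 → NEW=255, ERR=-990438067/8388608
(1,0): OLD=22865/128 → NEW=255, ERR=-9775/128
(1,1): OLD=114871/1024 → NEW=0, ERR=114871/1024
(1,2): OLD=6830851/32768 → NEW=255, ERR=-1524989/32768
(1,3): OLD=18488583/131072 → NEW=255, ERR=-14934777/131072
(1,4): OLD=602574325/8388608 → NEW=0, ERR=602574325/8388608
(1,5): OLD=8240153861/67108864 → NEW=0, ERR=8240153861/67108864
(1,6): OLD=173745470635/1073741824 → NEW=255, ERR=-100058694485/1073741824
(2,0): OLD=1690317/16384 → NEW=0, ERR=1690317/16384
(2,1): OLD=126192543/524288 → NEW=255, ERR=-7500897/524288
(2,2): OLD=778833053/8388608 → NEW=0, ERR=778833053/8388608
(2,3): OLD=9702057717/67108864 → NEW=255, ERR=-7410702603/67108864
(2,4): OLD=47264304645/536870912 → NEW=0, ERR=47264304645/536870912
(2,5): OLD=3382788605527/17179869184 → NEW=255, ERR=-998078036393/17179869184
(2,6): OLD=17629685245649/274877906944 → NEW=0, ERR=17629685245649/274877906944
(3,0): OLD=1246192381/8388608 → NEW=255, ERR=-892902659/8388608
(3,1): OLD=6497274681/67108864 → NEW=0, ERR=6497274681/67108864
(3,2): OLD=112620357051/536870912 → NEW=255, ERR=-24281725509/536870912
(3,3): OLD=141762909165/2147483648 → NEW=0, ERR=141762909165/2147483648
(3,4): OLD=37272794654461/274877906944 → NEW=255, ERR=-32821071616259/274877906944
(3,5): OLD=180615457244487/2199023255552 → NEW=0, ERR=180615457244487/2199023255552
(3,6): OLD=6345341249249561/35184372088832 → NEW=255, ERR=-2626673633402599/35184372088832
(4,0): OLD=159869376819/1073741824 → NEW=255, ERR=-113934788301/1073741824
(4,1): OLD=1420761649943/17179869184 → NEW=0, ERR=1420761649943/17179869184
(4,2): OLD=56205844345273/274877906944 → NEW=255, ERR=-13888021925447/274877906944
(4,3): OLD=238176464538563/2199023255552 → NEW=0, ERR=238176464538563/2199023255552
(4,4): OLD=3564150174602969/17592186044416 → NEW=255, ERR=-921857266723111/17592186044416
(4,5): OLD=55890211282061273/562949953421312 → NEW=0, ERR=55890211282061273/562949953421312
(4,6): OLD=1686501424624850367/9007199254740992 → NEW=255, ERR=-610334385334102593/9007199254740992
Output grid:
  Row 0: .#.#.##  (3 black, running=3)
  Row 1: #.##..#  (3 black, running=6)
  Row 2: .#.#.#.  (4 black, running=10)
  Row 3: #.#.#.#  (3 black, running=13)
  Row 4: #.#.#.#  (3 black, running=16)

Answer: 16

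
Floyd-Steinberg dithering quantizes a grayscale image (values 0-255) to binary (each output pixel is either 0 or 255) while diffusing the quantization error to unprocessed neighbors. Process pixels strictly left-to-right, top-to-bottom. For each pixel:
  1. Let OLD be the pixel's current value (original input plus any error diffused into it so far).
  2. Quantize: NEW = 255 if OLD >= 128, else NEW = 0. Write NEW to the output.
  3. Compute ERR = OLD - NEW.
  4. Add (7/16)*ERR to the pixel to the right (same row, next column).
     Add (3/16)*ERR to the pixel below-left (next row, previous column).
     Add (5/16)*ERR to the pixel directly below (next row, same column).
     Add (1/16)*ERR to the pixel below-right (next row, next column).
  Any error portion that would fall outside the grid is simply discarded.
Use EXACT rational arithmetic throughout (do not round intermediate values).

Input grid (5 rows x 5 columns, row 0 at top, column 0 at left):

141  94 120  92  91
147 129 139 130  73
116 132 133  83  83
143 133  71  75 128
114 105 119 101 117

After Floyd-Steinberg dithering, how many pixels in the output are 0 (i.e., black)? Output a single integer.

(0,0): OLD=141 → NEW=255, ERR=-114
(0,1): OLD=353/8 → NEW=0, ERR=353/8
(0,2): OLD=17831/128 → NEW=255, ERR=-14809/128
(0,3): OLD=84753/2048 → NEW=0, ERR=84753/2048
(0,4): OLD=3575159/32768 → NEW=0, ERR=3575159/32768
(1,0): OLD=15315/128 → NEW=0, ERR=15315/128
(1,1): OLD=170309/1024 → NEW=255, ERR=-90811/1024
(1,2): OLD=2443305/32768 → NEW=0, ERR=2443305/32768
(1,3): OLD=24743797/131072 → NEW=255, ERR=-8679563/131072
(1,4): OLD=169262527/2097152 → NEW=0, ERR=169262527/2097152
(2,0): OLD=2240711/16384 → NEW=255, ERR=-1937209/16384
(2,1): OLD=38805885/524288 → NEW=0, ERR=38805885/524288
(2,2): OLD=1432140471/8388608 → NEW=255, ERR=-706954569/8388608
(2,3): OLD=6070565685/134217728 → NEW=0, ERR=6070565685/134217728
(2,4): OLD=266011238707/2147483648 → NEW=0, ERR=266011238707/2147483648
(3,0): OLD=1006035159/8388608 → NEW=0, ERR=1006035159/8388608
(3,1): OLD=12442480011/67108864 → NEW=255, ERR=-4670280309/67108864
(3,2): OLD=58677052777/2147483648 → NEW=0, ERR=58677052777/2147483648
(3,3): OLD=511302293537/4294967296 → NEW=0, ERR=511302293537/4294967296
(3,4): OLD=15229579565957/68719476736 → NEW=255, ERR=-2293887001723/68719476736
(4,0): OLD=148637133369/1073741824 → NEW=255, ERR=-125167031751/1073741824
(4,1): OLD=1541765393721/34359738368 → NEW=0, ERR=1541765393721/34359738368
(4,2): OLD=90787535357559/549755813888 → NEW=255, ERR=-49400197183881/549755813888
(4,3): OLD=829805520289081/8796093022208 → NEW=0, ERR=829805520289081/8796093022208
(4,4): OLD=21853984195657999/140737488355328 → NEW=255, ERR=-14034075334950641/140737488355328
Output grid:
  Row 0: #.#..  (3 black, running=3)
  Row 1: .#.#.  (3 black, running=6)
  Row 2: #.#..  (3 black, running=9)
  Row 3: .#..#  (3 black, running=12)
  Row 4: #.#.#  (2 black, running=14)

Answer: 14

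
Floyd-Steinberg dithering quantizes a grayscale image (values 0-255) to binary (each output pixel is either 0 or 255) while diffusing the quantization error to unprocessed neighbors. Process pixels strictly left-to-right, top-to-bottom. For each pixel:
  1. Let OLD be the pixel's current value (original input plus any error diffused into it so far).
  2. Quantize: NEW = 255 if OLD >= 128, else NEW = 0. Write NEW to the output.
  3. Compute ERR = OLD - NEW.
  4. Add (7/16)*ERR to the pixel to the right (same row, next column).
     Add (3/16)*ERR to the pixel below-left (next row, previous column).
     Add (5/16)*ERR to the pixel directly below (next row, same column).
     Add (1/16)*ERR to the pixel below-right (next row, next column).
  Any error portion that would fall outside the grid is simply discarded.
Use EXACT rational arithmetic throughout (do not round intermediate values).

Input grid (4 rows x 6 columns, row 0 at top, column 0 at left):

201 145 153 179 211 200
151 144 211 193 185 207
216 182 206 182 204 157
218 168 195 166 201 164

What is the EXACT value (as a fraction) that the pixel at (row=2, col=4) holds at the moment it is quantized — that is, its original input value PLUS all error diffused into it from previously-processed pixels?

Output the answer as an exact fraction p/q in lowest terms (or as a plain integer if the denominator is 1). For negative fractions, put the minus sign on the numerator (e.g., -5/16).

Answer: 570063614527/2147483648

Derivation:
(0,0): OLD=201 → NEW=255, ERR=-54
(0,1): OLD=971/8 → NEW=0, ERR=971/8
(0,2): OLD=26381/128 → NEW=255, ERR=-6259/128
(0,3): OLD=322779/2048 → NEW=255, ERR=-199461/2048
(0,4): OLD=5517821/32768 → NEW=255, ERR=-2838019/32768
(0,5): OLD=84991467/524288 → NEW=255, ERR=-48701973/524288
(1,0): OLD=20081/128 → NEW=255, ERR=-12559/128
(1,1): OLD=129495/1024 → NEW=0, ERR=129495/1024
(1,2): OLD=7876451/32768 → NEW=255, ERR=-479389/32768
(1,3): OLD=17939655/131072 → NEW=255, ERR=-15483705/131072
(1,4): OLD=694139285/8388608 → NEW=0, ERR=694139285/8388608
(1,5): OLD=28019353987/134217728 → NEW=255, ERR=-6206166653/134217728
(2,0): OLD=3425069/16384 → NEW=255, ERR=-752851/16384
(2,1): OLD=100946431/524288 → NEW=255, ERR=-32747009/524288
(2,2): OLD=1340970045/8388608 → NEW=255, ERR=-798124995/8388608
(2,3): OLD=7922830101/67108864 → NEW=0, ERR=7922830101/67108864
(2,4): OLD=570063614527/2147483648 → NEW=255, ERR=22455284287/2147483648
Target (2,4): original=204, with diffused error = 570063614527/2147483648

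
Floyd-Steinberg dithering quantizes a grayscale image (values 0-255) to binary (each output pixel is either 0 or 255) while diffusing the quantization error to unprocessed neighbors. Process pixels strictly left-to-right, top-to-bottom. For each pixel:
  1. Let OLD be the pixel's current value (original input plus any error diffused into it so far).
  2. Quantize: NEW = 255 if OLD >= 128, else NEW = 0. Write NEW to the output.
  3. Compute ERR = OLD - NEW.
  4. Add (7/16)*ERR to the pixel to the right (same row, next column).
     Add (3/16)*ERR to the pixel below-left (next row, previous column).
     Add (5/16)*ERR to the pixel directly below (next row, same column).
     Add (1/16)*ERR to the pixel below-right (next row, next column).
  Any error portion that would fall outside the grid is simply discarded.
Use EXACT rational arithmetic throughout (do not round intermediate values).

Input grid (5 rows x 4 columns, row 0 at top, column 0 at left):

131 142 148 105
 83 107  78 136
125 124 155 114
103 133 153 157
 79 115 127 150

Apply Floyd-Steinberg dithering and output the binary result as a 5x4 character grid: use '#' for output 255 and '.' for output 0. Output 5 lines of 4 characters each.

(0,0): OLD=131 → NEW=255, ERR=-124
(0,1): OLD=351/4 → NEW=0, ERR=351/4
(0,2): OLD=11929/64 → NEW=255, ERR=-4391/64
(0,3): OLD=76783/1024 → NEW=0, ERR=76783/1024
(1,0): OLD=3885/64 → NEW=0, ERR=3885/64
(1,1): OLD=71867/512 → NEW=255, ERR=-58693/512
(1,2): OLD=425175/16384 → NEW=0, ERR=425175/16384
(1,3): OLD=43646353/262144 → NEW=255, ERR=-23200367/262144
(2,0): OLD=1003321/8192 → NEW=0, ERR=1003321/8192
(2,1): OLD=39431555/262144 → NEW=255, ERR=-27415165/262144
(2,2): OLD=49071631/524288 → NEW=0, ERR=49071631/524288
(2,3): OLD=1081404659/8388608 → NEW=255, ERR=-1057690381/8388608
(3,0): OLD=510299177/4194304 → NEW=0, ERR=510299177/4194304
(3,1): OLD=11995779447/67108864 → NEW=255, ERR=-5116980873/67108864
(3,2): OLD=127466625417/1073741824 → NEW=0, ERR=127466625417/1073741824
(3,3): OLD=3013082696255/17179869184 → NEW=255, ERR=-1367783945665/17179869184
(4,0): OLD=110298595637/1073741824 → NEW=0, ERR=110298595637/1073741824
(4,1): OLD=1425726560671/8589934592 → NEW=255, ERR=-764706760289/8589934592
(4,2): OLD=28987630630719/274877906944 → NEW=0, ERR=28987630630719/274877906944
(4,3): OLD=785829131534185/4398046511104 → NEW=255, ERR=-335672728797335/4398046511104
Row 0: #.#.
Row 1: .#.#
Row 2: .#.#
Row 3: .#.#
Row 4: .#.#

Answer: #.#.
.#.#
.#.#
.#.#
.#.#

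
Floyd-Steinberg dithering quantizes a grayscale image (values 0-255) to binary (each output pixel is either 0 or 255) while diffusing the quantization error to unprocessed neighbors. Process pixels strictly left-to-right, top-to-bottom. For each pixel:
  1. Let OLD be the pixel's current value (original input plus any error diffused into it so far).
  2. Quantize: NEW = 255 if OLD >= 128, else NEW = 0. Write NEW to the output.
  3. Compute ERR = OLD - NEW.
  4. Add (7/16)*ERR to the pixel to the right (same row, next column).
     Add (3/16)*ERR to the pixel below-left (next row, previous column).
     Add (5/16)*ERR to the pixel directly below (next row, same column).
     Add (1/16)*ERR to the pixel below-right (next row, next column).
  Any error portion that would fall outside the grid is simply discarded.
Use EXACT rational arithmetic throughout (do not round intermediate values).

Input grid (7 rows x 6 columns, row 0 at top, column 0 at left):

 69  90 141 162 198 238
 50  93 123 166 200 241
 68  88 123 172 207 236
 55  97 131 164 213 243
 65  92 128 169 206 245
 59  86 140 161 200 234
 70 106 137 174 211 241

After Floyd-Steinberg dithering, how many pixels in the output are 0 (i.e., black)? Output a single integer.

Answer: 17

Derivation:
(0,0): OLD=69 → NEW=0, ERR=69
(0,1): OLD=1923/16 → NEW=0, ERR=1923/16
(0,2): OLD=49557/256 → NEW=255, ERR=-15723/256
(0,3): OLD=553491/4096 → NEW=255, ERR=-490989/4096
(0,4): OLD=9539205/65536 → NEW=255, ERR=-7172475/65536
(0,5): OLD=199353763/1048576 → NEW=255, ERR=-68033117/1048576
(1,0): OLD=24089/256 → NEW=0, ERR=24089/256
(1,1): OLD=336943/2048 → NEW=255, ERR=-185297/2048
(1,2): OLD=3228251/65536 → NEW=0, ERR=3228251/65536
(1,3): OLD=32959935/262144 → NEW=0, ERR=32959935/262144
(1,4): OLD=3374730845/16777216 → NEW=255, ERR=-903459235/16777216
(1,5): OLD=51089927291/268435456 → NEW=255, ERR=-17361113989/268435456
(2,0): OLD=2635893/32768 → NEW=0, ERR=2635893/32768
(2,1): OLD=115381207/1048576 → NEW=0, ERR=115381207/1048576
(2,2): OLD=3430173253/16777216 → NEW=255, ERR=-848016827/16777216
(2,3): OLD=24449007197/134217728 → NEW=255, ERR=-9776513443/134217728
(2,4): OLD=661577934743/4294967296 → NEW=255, ERR=-433638725737/4294967296
(2,5): OLD=11562150746257/68719476736 → NEW=255, ERR=-5961315821423/68719476736
(3,0): OLD=1690633381/16777216 → NEW=0, ERR=1690633381/16777216
(3,1): OLD=22954348097/134217728 → NEW=255, ERR=-11271172543/134217728
(3,2): OLD=76970365587/1073741824 → NEW=0, ERR=76970365587/1073741824
(3,3): OLD=10342913785337/68719476736 → NEW=255, ERR=-7180552782343/68719476736
(3,4): OLD=63175743416921/549755813888 → NEW=0, ERR=63175743416921/549755813888
(3,5): OLD=2285722418563735/8796093022208 → NEW=255, ERR=42718697900695/8796093022208
(4,0): OLD=173398254731/2147483648 → NEW=0, ERR=173398254731/2147483648
(4,1): OLD=4151413175823/34359738368 → NEW=0, ERR=4151413175823/34359738368
(4,2): OLD=196175291115645/1099511627776 → NEW=255, ERR=-84200173967235/1099511627776
(4,3): OLD=2267106116010833/17592186044416 → NEW=255, ERR=-2218901325315247/17592186044416
(4,4): OLD=50977745547020129/281474976710656 → NEW=255, ERR=-20798373514197151/281474976710656
(4,5): OLD=996974266399966215/4503599627370496 → NEW=255, ERR=-151443638579510265/4503599627370496
(5,0): OLD=58761692925341/549755813888 → NEW=0, ERR=58761692925341/549755813888
(5,1): OLD=2835997193426797/17592186044416 → NEW=255, ERR=-1650010247899283/17592186044416
(5,2): OLD=8294615328446847/140737488355328 → NEW=0, ERR=8294615328446847/140737488355328
(5,3): OLD=579741683501482341/4503599627370496 → NEW=255, ERR=-568676221477994139/4503599627370496
(5,4): OLD=968068215135577765/9007199254740992 → NEW=0, ERR=968068215135577765/9007199254740992
(5,5): OLD=38319447177449906921/144115188075855872 → NEW=255, ERR=1570074218106659561/144115188075855872
(6,0): OLD=24155088494102631/281474976710656 → NEW=0, ERR=24155088494102631/281474976710656
(6,1): OLD=594320038876504027/4503599627370496 → NEW=255, ERR=-554097866102972453/4503599627370496
(6,2): OLD=1297978121282654179/18014398509481984 → NEW=0, ERR=1297978121282654179/18014398509481984
(6,3): OLD=54734527922671202935/288230376151711744 → NEW=255, ERR=-18764217996015291785/288230376151711744
(6,4): OLD=969632305471812580119/4611686018427387904 → NEW=255, ERR=-206347629227171335401/4611686018427387904
(6,5): OLD=17085090683512289755457/73786976294838206464 → NEW=255, ERR=-1730588271671452892863/73786976294838206464
Output grid:
  Row 0: ..####  (2 black, running=2)
  Row 1: .#..##  (3 black, running=5)
  Row 2: ..####  (2 black, running=7)
  Row 3: .#.#.#  (3 black, running=10)
  Row 4: ..####  (2 black, running=12)
  Row 5: .#.#.#  (3 black, running=15)
  Row 6: .#.###  (2 black, running=17)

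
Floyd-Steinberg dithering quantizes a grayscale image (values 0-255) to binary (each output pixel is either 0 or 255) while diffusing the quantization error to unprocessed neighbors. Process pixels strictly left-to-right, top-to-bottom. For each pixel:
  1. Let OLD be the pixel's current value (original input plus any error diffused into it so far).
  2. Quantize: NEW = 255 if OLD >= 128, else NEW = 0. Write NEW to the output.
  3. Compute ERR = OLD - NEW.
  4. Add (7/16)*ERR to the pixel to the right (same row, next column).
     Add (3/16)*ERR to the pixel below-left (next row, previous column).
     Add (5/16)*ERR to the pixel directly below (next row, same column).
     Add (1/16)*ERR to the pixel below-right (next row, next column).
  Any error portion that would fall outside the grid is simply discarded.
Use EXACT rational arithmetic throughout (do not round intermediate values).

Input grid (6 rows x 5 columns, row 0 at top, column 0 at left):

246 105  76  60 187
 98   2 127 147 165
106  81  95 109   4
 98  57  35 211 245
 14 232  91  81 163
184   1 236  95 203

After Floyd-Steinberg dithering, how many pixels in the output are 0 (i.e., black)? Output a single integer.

Answer: 15

Derivation:
(0,0): OLD=246 → NEW=255, ERR=-9
(0,1): OLD=1617/16 → NEW=0, ERR=1617/16
(0,2): OLD=30775/256 → NEW=0, ERR=30775/256
(0,3): OLD=461185/4096 → NEW=0, ERR=461185/4096
(0,4): OLD=15483527/65536 → NEW=255, ERR=-1228153/65536
(1,0): OLD=29219/256 → NEW=0, ERR=29219/256
(1,1): OLD=216053/2048 → NEW=0, ERR=216053/2048
(1,2): OLD=15607321/65536 → NEW=255, ERR=-1104359/65536
(1,3): OLD=46874725/262144 → NEW=255, ERR=-19971995/262144
(1,4): OLD=557208975/4194304 → NEW=255, ERR=-512338545/4194304
(2,0): OLD=5290327/32768 → NEW=255, ERR=-3065513/32768
(2,1): OLD=80752941/1048576 → NEW=0, ERR=80752941/1048576
(2,2): OLD=1941712583/16777216 → NEW=0, ERR=1941712583/16777216
(2,3): OLD=30029635941/268435456 → NEW=0, ERR=30029635941/268435456
(2,4): OLD=42987663491/4294967296 → NEW=0, ERR=42987663491/4294967296
(3,0): OLD=1395943911/16777216 → NEW=0, ERR=1395943911/16777216
(3,1): OLD=17894129371/134217728 → NEW=255, ERR=-16331391269/134217728
(3,2): OLD=187783044953/4294967296 → NEW=0, ERR=187783044953/4294967296
(3,3): OLD=2355337899121/8589934592 → NEW=255, ERR=164904578161/8589934592
(3,4): OLD=36217700632789/137438953472 → NEW=255, ERR=1170767497429/137438953472
(4,0): OLD=36908353705/2147483648 → NEW=0, ERR=36908353705/2147483648
(4,1): OLD=14767323727657/68719476736 → NEW=255, ERR=-2756142840023/68719476736
(4,2): OLD=91381239389831/1099511627776 → NEW=0, ERR=91381239389831/1099511627776
(4,3): OLD=2246345554795817/17592186044416 → NEW=0, ERR=2246345554795817/17592186044416
(4,4): OLD=62691855861835935/281474976710656 → NEW=255, ERR=-9084263199381345/281474976710656
(5,0): OLD=199947047583515/1099511627776 → NEW=255, ERR=-80428417499365/1099511627776
(5,1): OLD=-236428684193263/8796093022208 → NEW=0, ERR=-236428684193263/8796093022208
(5,2): OLD=76462056173537177/281474976710656 → NEW=255, ERR=4685937112319897/281474976710656
(5,3): OLD=159122994113938615/1125899906842624 → NEW=255, ERR=-127981482130930505/1125899906842624
(5,4): OLD=2723133374027634605/18014398509481984 → NEW=255, ERR=-1870538245890271315/18014398509481984
Output grid:
  Row 0: #...#  (3 black, running=3)
  Row 1: ..###  (2 black, running=5)
  Row 2: #....  (4 black, running=9)
  Row 3: .#.##  (2 black, running=11)
  Row 4: .#..#  (3 black, running=14)
  Row 5: #.###  (1 black, running=15)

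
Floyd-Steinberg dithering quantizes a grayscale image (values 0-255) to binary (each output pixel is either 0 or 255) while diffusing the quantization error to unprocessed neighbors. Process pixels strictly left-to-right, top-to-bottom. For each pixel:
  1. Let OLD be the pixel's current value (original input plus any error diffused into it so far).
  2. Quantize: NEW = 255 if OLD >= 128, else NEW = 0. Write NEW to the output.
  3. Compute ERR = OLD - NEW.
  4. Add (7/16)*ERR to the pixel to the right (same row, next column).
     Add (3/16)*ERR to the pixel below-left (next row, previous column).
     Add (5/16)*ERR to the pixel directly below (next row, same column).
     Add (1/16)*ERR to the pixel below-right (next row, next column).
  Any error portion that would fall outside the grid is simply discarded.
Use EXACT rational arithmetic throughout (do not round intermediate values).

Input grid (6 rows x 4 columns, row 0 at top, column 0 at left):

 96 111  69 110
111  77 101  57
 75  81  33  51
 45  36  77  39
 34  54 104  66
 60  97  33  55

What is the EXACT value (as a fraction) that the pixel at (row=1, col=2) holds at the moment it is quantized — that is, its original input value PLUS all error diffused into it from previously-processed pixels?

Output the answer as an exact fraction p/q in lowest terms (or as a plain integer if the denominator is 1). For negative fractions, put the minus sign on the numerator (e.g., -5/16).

Answer: 353405/2048

Derivation:
(0,0): OLD=96 → NEW=0, ERR=96
(0,1): OLD=153 → NEW=255, ERR=-102
(0,2): OLD=195/8 → NEW=0, ERR=195/8
(0,3): OLD=15445/128 → NEW=0, ERR=15445/128
(1,0): OLD=975/8 → NEW=0, ERR=975/8
(1,1): OLD=6977/64 → NEW=0, ERR=6977/64
(1,2): OLD=353405/2048 → NEW=255, ERR=-168835/2048
Target (1,2): original=101, with diffused error = 353405/2048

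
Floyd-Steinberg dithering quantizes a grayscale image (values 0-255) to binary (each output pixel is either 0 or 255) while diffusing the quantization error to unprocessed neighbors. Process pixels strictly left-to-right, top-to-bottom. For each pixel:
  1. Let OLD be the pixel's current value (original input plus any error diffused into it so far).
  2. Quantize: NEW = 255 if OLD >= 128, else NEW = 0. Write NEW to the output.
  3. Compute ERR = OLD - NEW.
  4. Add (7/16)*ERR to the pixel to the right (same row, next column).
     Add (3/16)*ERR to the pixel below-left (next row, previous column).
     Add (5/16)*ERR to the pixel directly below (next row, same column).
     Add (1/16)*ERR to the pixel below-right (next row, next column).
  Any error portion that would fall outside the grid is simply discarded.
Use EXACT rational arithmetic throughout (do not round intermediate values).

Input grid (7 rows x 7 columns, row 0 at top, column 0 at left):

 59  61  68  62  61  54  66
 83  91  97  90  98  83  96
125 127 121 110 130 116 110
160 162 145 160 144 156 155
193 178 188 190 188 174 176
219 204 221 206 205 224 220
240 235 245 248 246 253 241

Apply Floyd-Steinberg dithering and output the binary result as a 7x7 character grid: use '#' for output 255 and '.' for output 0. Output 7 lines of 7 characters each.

Answer: .......
.##.#.#
#..#.#.
##.##.#
#.##.##
#######
#######

Derivation:
(0,0): OLD=59 → NEW=0, ERR=59
(0,1): OLD=1389/16 → NEW=0, ERR=1389/16
(0,2): OLD=27131/256 → NEW=0, ERR=27131/256
(0,3): OLD=443869/4096 → NEW=0, ERR=443869/4096
(0,4): OLD=7104779/65536 → NEW=0, ERR=7104779/65536
(0,5): OLD=106356557/1048576 → NEW=0, ERR=106356557/1048576
(0,6): OLD=1851792155/16777216 → NEW=0, ERR=1851792155/16777216
(1,0): OLD=30135/256 → NEW=0, ERR=30135/256
(1,1): OLD=395649/2048 → NEW=255, ERR=-126591/2048
(1,2): OLD=8442389/65536 → NEW=255, ERR=-8269291/65536
(1,3): OLD=25064049/262144 → NEW=0, ERR=25064049/262144
(1,4): OLD=3347042995/16777216 → NEW=255, ERR=-931147085/16777216
(1,5): OLD=15822418851/134217728 → NEW=0, ERR=15822418851/134217728
(1,6): OLD=404600687661/2147483648 → NEW=255, ERR=-143007642579/2147483648
(2,0): OLD=4921627/32768 → NEW=255, ERR=-3434213/32768
(2,1): OLD=47742297/1048576 → NEW=0, ERR=47742297/1048576
(2,2): OLD=1938649931/16777216 → NEW=0, ERR=1938649931/16777216
(2,3): OLD=23104282803/134217728 → NEW=255, ERR=-11121237837/134217728
(2,4): OLD=112189187811/1073741824 → NEW=0, ERR=112189187811/1073741824
(2,5): OLD=6273962033505/34359738368 → NEW=255, ERR=-2487771250335/34359738368
(2,6): OLD=35668668594871/549755813888 → NEW=0, ERR=35668668594871/549755813888
(3,0): OLD=2278107371/16777216 → NEW=255, ERR=-2000082709/16777216
(3,1): OLD=18681490703/134217728 → NEW=255, ERR=-15544029937/134217728
(3,2): OLD=126435108573/1073741824 → NEW=0, ERR=126435108573/1073741824
(3,3): OLD=912404118747/4294967296 → NEW=255, ERR=-182812541733/4294967296
(3,4): OLD=76567254275307/549755813888 → NEW=255, ERR=-63620478266133/549755813888
(3,5): OLD=446136166759281/4398046511104 → NEW=0, ERR=446136166759281/4398046511104
(3,6): OLD=15138420538604847/70368744177664 → NEW=255, ERR=-2805609226699473/70368744177664
(4,0): OLD=287828945893/2147483648 → NEW=255, ERR=-259779384347/2147483648
(4,1): OLD=3556655408801/34359738368 → NEW=0, ERR=3556655408801/34359738368
(4,2): OLD=140113525578767/549755813888 → NEW=255, ERR=-74206962673/549755813888
(4,3): OLD=713805769781333/4398046511104 → NEW=255, ERR=-407696090550187/4398046511104
(4,4): OLD=4490920299223727/35184372088832 → NEW=0, ERR=4490920299223727/35184372088832
(4,5): OLD=277910112422327791/1125899906842624 → NEW=255, ERR=-9194363822541329/1125899906842624
(4,6): OLD=2995935711465457977/18014398509481984 → NEW=255, ERR=-1597735908452447943/18014398509481984
(5,0): OLD=110284138720115/549755813888 → NEW=255, ERR=-29903593821325/549755813888
(5,1): OLD=901442054602193/4398046511104 → NEW=255, ERR=-220059805729327/4398046511104
(5,2): OLD=6620134582663751/35184372088832 → NEW=255, ERR=-2351880299988409/35184372088832
(5,3): OLD=48332348167462019/281474976710656 → NEW=255, ERR=-23443770893755261/281474976710656
(5,4): OLD=3623120066645983873/18014398509481984 → NEW=255, ERR=-970551553271922047/18014398509481984
(5,5): OLD=27270168873560937201/144115188075855872 → NEW=255, ERR=-9479204085782310159/144115188075855872
(5,6): OLD=375844718519153290495/2305843009213693952 → NEW=255, ERR=-212145248830338667265/2305843009213693952
(6,0): OLD=15032175432598379/70368744177664 → NEW=255, ERR=-2911854332705941/70368744177664
(6,1): OLD=208659771511668839/1125899906842624 → NEW=255, ERR=-78444704733200281/1125899906842624
(6,2): OLD=3150453292700767829/18014398509481984 → NEW=255, ERR=-1443218327217138091/18014398509481984
(6,3): OLD=24880390467846515403/144115188075855872 → NEW=255, ERR=-11868982491496731957/144115188075855872
(6,4): OLD=50611452217533135313/288230376151711744 → NEW=255, ERR=-22887293701153359407/288230376151711744
(6,5): OLD=6533361381860038154373/36893488147419103232 → NEW=255, ERR=-2874478095731833169787/36893488147419103232
(6,6): OLD=102741647473937865092179/590295810358705651712 → NEW=255, ERR=-47783784167532076094381/590295810358705651712
Row 0: .......
Row 1: .##.#.#
Row 2: #..#.#.
Row 3: ##.##.#
Row 4: #.##.##
Row 5: #######
Row 6: #######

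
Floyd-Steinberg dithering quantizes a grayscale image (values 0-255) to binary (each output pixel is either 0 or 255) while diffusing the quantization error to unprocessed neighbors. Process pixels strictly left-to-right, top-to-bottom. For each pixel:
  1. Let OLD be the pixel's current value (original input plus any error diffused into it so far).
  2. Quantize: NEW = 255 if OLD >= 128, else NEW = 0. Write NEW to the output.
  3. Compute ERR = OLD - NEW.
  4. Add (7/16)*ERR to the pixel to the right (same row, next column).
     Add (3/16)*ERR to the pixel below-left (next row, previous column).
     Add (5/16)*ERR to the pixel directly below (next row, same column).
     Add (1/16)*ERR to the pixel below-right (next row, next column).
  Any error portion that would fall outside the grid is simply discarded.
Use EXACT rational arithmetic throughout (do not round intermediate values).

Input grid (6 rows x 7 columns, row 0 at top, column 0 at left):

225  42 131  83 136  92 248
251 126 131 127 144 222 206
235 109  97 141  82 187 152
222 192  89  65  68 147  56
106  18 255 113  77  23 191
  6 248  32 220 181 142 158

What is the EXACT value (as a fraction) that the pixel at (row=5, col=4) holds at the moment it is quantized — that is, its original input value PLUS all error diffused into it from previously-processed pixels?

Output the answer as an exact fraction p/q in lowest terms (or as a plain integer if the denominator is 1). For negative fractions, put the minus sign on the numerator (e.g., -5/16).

(0,0): OLD=225 → NEW=255, ERR=-30
(0,1): OLD=231/8 → NEW=0, ERR=231/8
(0,2): OLD=18385/128 → NEW=255, ERR=-14255/128
(0,3): OLD=70199/2048 → NEW=0, ERR=70199/2048
(0,4): OLD=4947841/32768 → NEW=255, ERR=-3407999/32768
(0,5): OLD=24378503/524288 → NEW=0, ERR=24378503/524288
(0,6): OLD=2251024305/8388608 → NEW=255, ERR=111929265/8388608
(1,0): OLD=31621/128 → NEW=255, ERR=-1019/128
(1,1): OLD=111395/1024 → NEW=0, ERR=111395/1024
(1,2): OLD=4981471/32768 → NEW=255, ERR=-3374369/32768
(1,3): OLD=8676659/131072 → NEW=0, ERR=8676659/131072
(1,4): OLD=1269372537/8388608 → NEW=255, ERR=-869722503/8388608
(1,5): OLD=12560949193/67108864 → NEW=255, ERR=-4551811127/67108864
(1,6): OLD=196925756839/1073741824 → NEW=255, ERR=-76878408281/1073741824
(2,0): OLD=4143665/16384 → NEW=255, ERR=-34255/16384
(2,1): OLD=64107051/524288 → NEW=0, ERR=64107051/524288
(2,2): OLD=1153648961/8388608 → NEW=255, ERR=-985446079/8388608
(2,3): OLD=5665051001/67108864 → NEW=0, ERR=5665051001/67108864
(2,4): OLD=41850151241/536870912 → NEW=0, ERR=41850151241/536870912
(2,5): OLD=3092433059395/17179869184 → NEW=255, ERR=-1288433582525/17179869184
(2,6): OLD=25446870466821/274877906944 → NEW=0, ERR=25446870466821/274877906944
(3,0): OLD=2049111329/8388608 → NEW=255, ERR=-89983711/8388608
(3,1): OLD=13647302541/67108864 → NEW=255, ERR=-3465457779/67108864
(3,2): OLD=28543915127/536870912 → NEW=0, ERR=28543915127/536870912
(3,3): OLD=261809274769/2147483648 → NEW=0, ERR=261809274769/2147483648
(3,4): OLD=37633993566497/274877906944 → NEW=255, ERR=-32459872704223/274877906944
(3,5): OLD=206993465218291/2199023255552 → NEW=0, ERR=206993465218291/2199023255552
(3,6): OLD=4272234413612269/35184372088832 → NEW=0, ERR=4272234413612269/35184372088832
(4,0): OLD=99820911567/1073741824 → NEW=0, ERR=99820911567/1073741824
(4,1): OLD=890492979715/17179869184 → NEW=0, ERR=890492979715/17179869184
(4,2): OLD=86290608952077/274877906944 → NEW=255, ERR=16196742681357/274877906944
(4,3): OLD=347574628404383/2199023255552 → NEW=255, ERR=-213176301761377/2199023255552
(4,4): OLD=403820361679917/17592186044416 → NEW=0, ERR=403820361679917/17592186044416
(4,5): OLD=43822650744368557/562949953421312 → NEW=0, ERR=43822650744368557/562949953421312
(4,6): OLD=2421902693050973387/9007199254740992 → NEW=255, ERR=125066883092020427/9007199254740992
(5,0): OLD=12306419306169/274877906944 → NEW=0, ERR=12306419306169/274877906944
(5,1): OLD=661122144839699/2199023255552 → NEW=255, ERR=100371214673939/2199023255552
(5,2): OLD=975411156466933/17592186044416 → NEW=0, ERR=975411156466933/17592186044416
(5,3): OLD=31236686758902185/140737488355328 → NEW=255, ERR=-4651372771706455/140737488355328
(5,4): OLD=1641570704351318691/9007199254740992 → NEW=255, ERR=-655265105607634269/9007199254740992
Target (5,4): original=181, with diffused error = 1641570704351318691/9007199254740992

Answer: 1641570704351318691/9007199254740992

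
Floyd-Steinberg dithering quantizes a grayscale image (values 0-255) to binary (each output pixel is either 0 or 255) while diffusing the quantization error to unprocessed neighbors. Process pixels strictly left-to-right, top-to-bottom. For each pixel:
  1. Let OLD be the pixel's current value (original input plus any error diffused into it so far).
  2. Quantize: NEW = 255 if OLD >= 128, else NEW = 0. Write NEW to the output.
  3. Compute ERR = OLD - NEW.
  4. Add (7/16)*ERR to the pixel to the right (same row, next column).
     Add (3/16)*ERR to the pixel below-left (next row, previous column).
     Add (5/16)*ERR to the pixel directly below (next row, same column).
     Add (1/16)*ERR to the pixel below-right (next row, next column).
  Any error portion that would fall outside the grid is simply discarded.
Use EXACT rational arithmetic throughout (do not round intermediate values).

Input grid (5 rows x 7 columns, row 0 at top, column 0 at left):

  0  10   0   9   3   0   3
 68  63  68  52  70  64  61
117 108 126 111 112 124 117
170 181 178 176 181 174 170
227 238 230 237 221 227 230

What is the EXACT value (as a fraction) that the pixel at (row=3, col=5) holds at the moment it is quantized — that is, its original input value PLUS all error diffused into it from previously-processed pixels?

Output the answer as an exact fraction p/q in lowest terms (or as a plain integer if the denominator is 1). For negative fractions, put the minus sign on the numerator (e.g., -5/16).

(0,0): OLD=0 → NEW=0, ERR=0
(0,1): OLD=10 → NEW=0, ERR=10
(0,2): OLD=35/8 → NEW=0, ERR=35/8
(0,3): OLD=1397/128 → NEW=0, ERR=1397/128
(0,4): OLD=15923/2048 → NEW=0, ERR=15923/2048
(0,5): OLD=111461/32768 → NEW=0, ERR=111461/32768
(0,6): OLD=2353091/524288 → NEW=0, ERR=2353091/524288
(1,0): OLD=559/8 → NEW=0, ERR=559/8
(1,1): OLD=6241/64 → NEW=0, ERR=6241/64
(1,2): OLD=234909/2048 → NEW=0, ERR=234909/2048
(1,3): OLD=879197/8192 → NEW=0, ERR=879197/8192
(1,4): OLD=63283531/524288 → NEW=0, ERR=63283531/524288
(1,5): OLD=499954035/4194304 → NEW=0, ERR=499954035/4194304
(1,6): OLD=7701709597/67108864 → NEW=0, ERR=7701709597/67108864
(2,0): OLD=160891/1024 → NEW=255, ERR=-100229/1024
(2,1): OLD=3982129/32768 → NEW=0, ERR=3982129/32768
(2,2): OLD=126473667/524288 → NEW=255, ERR=-7219773/524288
(2,3): OLD=705963707/4194304 → NEW=255, ERR=-363583813/4194304
(2,4): OLD=4726229143/33554432 → NEW=255, ERR=-3830151017/33554432
(2,5): OLD=150723615497/1073741824 → NEW=255, ERR=-123080549623/1073741824
(2,6): OLD=1892605847887/17179869184 → NEW=0, ERR=1892605847887/17179869184
(3,0): OLD=85038707/524288 → NEW=255, ERR=-48654733/524288
(3,1): OLD=711674335/4194304 → NEW=255, ERR=-357873185/4194304
(3,2): OLD=4285217825/33554432 → NEW=0, ERR=4285217825/33554432
(3,3): OLD=24497483561/134217728 → NEW=255, ERR=-9728037079/134217728
(3,4): OLD=1489642978163/17179869184 → NEW=0, ERR=1489642978163/17179869184
(3,5): OLD=26063296454257/137438953472 → NEW=255, ERR=-8983636681103/137438953472
Target (3,5): original=174, with diffused error = 26063296454257/137438953472

Answer: 26063296454257/137438953472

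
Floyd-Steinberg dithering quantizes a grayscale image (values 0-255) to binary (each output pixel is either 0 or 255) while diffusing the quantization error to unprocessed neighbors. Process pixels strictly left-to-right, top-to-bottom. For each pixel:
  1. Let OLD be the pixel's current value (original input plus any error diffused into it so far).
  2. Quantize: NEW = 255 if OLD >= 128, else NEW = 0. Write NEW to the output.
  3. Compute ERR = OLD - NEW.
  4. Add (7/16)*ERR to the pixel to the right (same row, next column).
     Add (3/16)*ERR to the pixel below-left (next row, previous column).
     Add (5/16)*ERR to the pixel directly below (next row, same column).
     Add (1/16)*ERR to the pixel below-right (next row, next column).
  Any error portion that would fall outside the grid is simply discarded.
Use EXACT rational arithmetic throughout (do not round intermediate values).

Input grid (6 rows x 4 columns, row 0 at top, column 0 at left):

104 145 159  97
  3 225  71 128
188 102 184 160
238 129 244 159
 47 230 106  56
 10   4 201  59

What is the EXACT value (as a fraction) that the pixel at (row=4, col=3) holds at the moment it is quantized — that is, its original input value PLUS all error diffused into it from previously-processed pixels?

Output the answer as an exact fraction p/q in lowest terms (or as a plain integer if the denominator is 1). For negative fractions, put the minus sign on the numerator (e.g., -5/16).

(0,0): OLD=104 → NEW=0, ERR=104
(0,1): OLD=381/2 → NEW=255, ERR=-129/2
(0,2): OLD=4185/32 → NEW=255, ERR=-3975/32
(0,3): OLD=21839/512 → NEW=0, ERR=21839/512
(1,0): OLD=749/32 → NEW=0, ERR=749/32
(1,1): OLD=50763/256 → NEW=255, ERR=-14517/256
(1,2): OLD=92887/8192 → NEW=0, ERR=92887/8192
(1,3): OLD=18156945/131072 → NEW=255, ERR=-15266415/131072
(2,0): OLD=756457/4096 → NEW=255, ERR=-288023/4096
(2,1): OLD=7484707/131072 → NEW=0, ERR=7484707/131072
(2,2): OLD=49058491/262144 → NEW=255, ERR=-17788229/262144
(2,3): OLD=396879271/4194304 → NEW=0, ERR=396879271/4194304
(3,0): OLD=475492617/2097152 → NEW=255, ERR=-59281143/2097152
(3,1): OLD=3937945015/33554432 → NEW=0, ERR=3937945015/33554432
(3,2): OLD=158618838569/536870912 → NEW=255, ERR=21716756009/536870912
(3,3): OLD=1735389332639/8589934592 → NEW=255, ERR=-455043988321/8589934592
(4,0): OLD=32304276469/536870912 → NEW=0, ERR=32304276469/536870912
(4,1): OLD=1283412394031/4294967296 → NEW=255, ERR=188195733551/4294967296
(4,2): OLD=18583591777343/137438953472 → NEW=255, ERR=-16463341358017/137438953472
(4,3): OLD=-22942116722583/2199023255552 → NEW=0, ERR=-22942116722583/2199023255552
Target (4,3): original=56, with diffused error = -22942116722583/2199023255552

Answer: -22942116722583/2199023255552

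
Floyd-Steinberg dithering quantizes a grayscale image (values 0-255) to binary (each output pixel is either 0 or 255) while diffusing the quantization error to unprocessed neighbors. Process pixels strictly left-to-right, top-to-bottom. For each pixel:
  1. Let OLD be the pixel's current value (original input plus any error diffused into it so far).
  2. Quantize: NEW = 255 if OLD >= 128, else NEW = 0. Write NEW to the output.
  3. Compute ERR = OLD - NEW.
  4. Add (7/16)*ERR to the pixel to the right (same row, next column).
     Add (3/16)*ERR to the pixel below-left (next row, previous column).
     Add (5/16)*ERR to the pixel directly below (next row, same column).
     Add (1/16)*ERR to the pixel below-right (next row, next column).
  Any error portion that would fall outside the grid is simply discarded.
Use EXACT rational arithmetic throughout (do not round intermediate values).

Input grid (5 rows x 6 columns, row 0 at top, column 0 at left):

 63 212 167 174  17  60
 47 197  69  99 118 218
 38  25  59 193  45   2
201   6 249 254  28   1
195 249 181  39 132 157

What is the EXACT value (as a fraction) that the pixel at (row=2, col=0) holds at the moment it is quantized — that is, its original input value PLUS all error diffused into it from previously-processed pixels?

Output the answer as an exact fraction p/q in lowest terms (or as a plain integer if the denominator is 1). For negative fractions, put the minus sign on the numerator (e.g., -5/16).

(0,0): OLD=63 → NEW=0, ERR=63
(0,1): OLD=3833/16 → NEW=255, ERR=-247/16
(0,2): OLD=41023/256 → NEW=255, ERR=-24257/256
(0,3): OLD=542905/4096 → NEW=255, ERR=-501575/4096
(0,4): OLD=-2396913/65536 → NEW=0, ERR=-2396913/65536
(0,5): OLD=46136169/1048576 → NEW=0, ERR=46136169/1048576
(1,0): OLD=16331/256 → NEW=0, ERR=16331/256
(1,1): OLD=422413/2048 → NEW=255, ERR=-99827/2048
(1,2): OLD=-384111/65536 → NEW=0, ERR=-384111/65536
(1,3): OLD=11898429/262144 → NEW=0, ERR=11898429/262144
(1,4): OLD=2131119767/16777216 → NEW=0, ERR=2131119767/16777216
(1,5): OLD=76514051569/268435456 → NEW=255, ERR=8063010289/268435456
(2,0): OLD=1598943/32768 → NEW=0, ERR=1598943/32768
Target (2,0): original=38, with diffused error = 1598943/32768

Answer: 1598943/32768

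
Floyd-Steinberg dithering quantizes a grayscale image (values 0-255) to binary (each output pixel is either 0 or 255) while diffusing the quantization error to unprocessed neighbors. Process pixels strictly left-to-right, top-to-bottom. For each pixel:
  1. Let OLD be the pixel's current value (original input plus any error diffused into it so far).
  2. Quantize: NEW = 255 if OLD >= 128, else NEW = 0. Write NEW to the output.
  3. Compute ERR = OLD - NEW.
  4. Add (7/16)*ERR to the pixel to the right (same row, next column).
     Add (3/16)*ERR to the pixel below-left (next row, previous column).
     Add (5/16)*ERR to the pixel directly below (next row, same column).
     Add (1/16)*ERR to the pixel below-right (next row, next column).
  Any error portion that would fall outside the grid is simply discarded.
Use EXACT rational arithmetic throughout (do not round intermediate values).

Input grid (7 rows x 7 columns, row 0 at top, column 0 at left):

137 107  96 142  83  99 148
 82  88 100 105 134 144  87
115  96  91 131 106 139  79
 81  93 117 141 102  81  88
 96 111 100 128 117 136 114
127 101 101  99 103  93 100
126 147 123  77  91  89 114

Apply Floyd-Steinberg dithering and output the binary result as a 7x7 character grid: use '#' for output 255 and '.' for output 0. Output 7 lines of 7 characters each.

(0,0): OLD=137 → NEW=255, ERR=-118
(0,1): OLD=443/8 → NEW=0, ERR=443/8
(0,2): OLD=15389/128 → NEW=0, ERR=15389/128
(0,3): OLD=398539/2048 → NEW=255, ERR=-123701/2048
(0,4): OLD=1853837/32768 → NEW=0, ERR=1853837/32768
(0,5): OLD=64881371/524288 → NEW=0, ERR=64881371/524288
(0,6): OLD=1695683581/8388608 → NEW=255, ERR=-443411459/8388608
(1,0): OLD=7105/128 → NEW=0, ERR=7105/128
(1,1): OLD=148231/1024 → NEW=255, ERR=-112889/1024
(1,2): OLD=2669779/32768 → NEW=0, ERR=2669779/32768
(1,3): OLD=18335927/131072 → NEW=255, ERR=-15087433/131072
(1,4): OLD=1012908965/8388608 → NEW=0, ERR=1012908965/8388608
(1,5): OLD=15376286581/67108864 → NEW=255, ERR=-1736473739/67108864
(1,6): OLD=71828579643/1073741824 → NEW=0, ERR=71828579643/1073741824
(2,0): OLD=1829693/16384 → NEW=0, ERR=1829693/16384
(2,1): OLD=67713327/524288 → NEW=255, ERR=-65980113/524288
(2,2): OLD=276236493/8388608 → NEW=0, ERR=276236493/8388608
(2,3): OLD=9205194789/67108864 → NEW=255, ERR=-7907565531/67108864
(2,4): OLD=43022923157/536870912 → NEW=0, ERR=43022923157/536870912
(2,5): OLD=3196542928103/17179869184 → NEW=255, ERR=-1184323713817/17179869184
(2,6): OLD=18726837746113/274877906944 → NEW=0, ERR=18726837746113/274877906944
(3,0): OLD=774287789/8388608 → NEW=0, ERR=774287789/8388608
(3,1): OLD=7194683241/67108864 → NEW=0, ERR=7194683241/67108864
(3,2): OLD=77435942379/536870912 → NEW=255, ERR=-59466140181/536870912
(3,3): OLD=156340769997/2147483648 → NEW=0, ERR=156340769997/2147483648
(3,4): OLD=38098989415853/274877906944 → NEW=255, ERR=-31994876854867/274877906944
(3,5): OLD=57869991102359/2199023255552 → NEW=0, ERR=57869991102359/2199023255552
(3,6): OLD=4098794756009673/35184372088832 → NEW=0, ERR=4098794756009673/35184372088832
(4,0): OLD=155634776387/1073741824 → NEW=255, ERR=-118169388733/1073741824
(4,1): OLD=1397666413479/17179869184 → NEW=0, ERR=1397666413479/17179869184
(4,2): OLD=33350890549417/274877906944 → NEW=0, ERR=33350890549417/274877906944
(4,3): OLD=385016492864019/2199023255552 → NEW=255, ERR=-175734437301741/2199023255552
(4,4): OLD=970169160435241/17592186044416 → NEW=0, ERR=970169160435241/17592186044416
(4,5): OLD=102974201230186569/562949953421312 → NEW=255, ERR=-40578036892247991/562949953421312
(4,6): OLD=1085492754997714895/9007199254740992 → NEW=0, ERR=1085492754997714895/9007199254740992
(5,0): OLD=29648942323685/274877906944 → NEW=0, ERR=29648942323685/274877906944
(5,1): OLD=416679957549111/2199023255552 → NEW=255, ERR=-144070972616649/2199023255552
(5,2): OLD=1765429191826129/17592186044416 → NEW=0, ERR=1765429191826129/17592186044416
(5,3): OLD=19119807010768309/140737488355328 → NEW=255, ERR=-16768252519840331/140737488355328
(5,4): OLD=446735391726441799/9007199254740992 → NEW=0, ERR=446735391726441799/9007199254740992
(5,5): OLD=8518411078447918743/72057594037927936 → NEW=0, ERR=8518411078447918743/72057594037927936
(5,6): OLD=213146749487520981753/1152921504606846976 → NEW=255, ERR=-80848234187224997127/1152921504606846976
(6,0): OLD=5186975658290285/35184372088832 → NEW=255, ERR=-3785039224361875/35184372088832
(6,1): OLD=59120330541456273/562949953421312 → NEW=0, ERR=59120330541456273/562949953421312
(6,2): OLD=1566095293587570451/9007199254740992 → NEW=255, ERR=-730740516371382509/9007199254740992
(6,3): OLD=1429975491143311053/72057594037927936 → NEW=0, ERR=1429975491143311053/72057594037927936
(6,4): OLD=18720623621433678863/144115188075855872 → NEW=255, ERR=-18028749337909568497/144115188075855872
(6,5): OLD=1128260573492357316323/18446744073709551616 → NEW=0, ERR=1128260573492357316323/18446744073709551616
(6,6): OLD=37257539705997390789893/295147905179352825856 → NEW=0, ERR=37257539705997390789893/295147905179352825856
Row 0: #..#..#
Row 1: .#.#.#.
Row 2: .#.#.#.
Row 3: ..#.#..
Row 4: #..#.#.
Row 5: .#.#..#
Row 6: #.#.#..

Answer: #..#..#
.#.#.#.
.#.#.#.
..#.#..
#..#.#.
.#.#..#
#.#.#..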